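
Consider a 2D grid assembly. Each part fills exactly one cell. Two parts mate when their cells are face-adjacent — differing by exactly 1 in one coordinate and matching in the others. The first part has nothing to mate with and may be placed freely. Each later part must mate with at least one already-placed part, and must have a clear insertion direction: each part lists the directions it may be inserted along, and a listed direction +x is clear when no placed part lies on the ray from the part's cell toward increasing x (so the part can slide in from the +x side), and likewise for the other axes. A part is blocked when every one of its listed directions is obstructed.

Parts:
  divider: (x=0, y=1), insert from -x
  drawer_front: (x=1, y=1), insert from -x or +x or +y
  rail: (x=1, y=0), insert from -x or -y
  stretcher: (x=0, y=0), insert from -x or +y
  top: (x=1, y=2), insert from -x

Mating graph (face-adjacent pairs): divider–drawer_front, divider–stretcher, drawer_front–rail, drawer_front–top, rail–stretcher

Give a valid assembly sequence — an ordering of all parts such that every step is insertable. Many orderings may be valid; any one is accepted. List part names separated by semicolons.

divider; drawer_front; rail; top; stretcher

1. divider@(0, 1) [-x clear] — {divider}
2. drawer_front@(1, 1) [+x clear] — {divider, drawer_front}
3. rail@(1, 0) [-x clear] — {divider, drawer_front, rail}
4. top@(1, 2) [-x clear] — {divider, drawer_front, rail, top}
5. stretcher@(0, 0) [-x clear] — {divider, drawer_front, rail, stretcher, top}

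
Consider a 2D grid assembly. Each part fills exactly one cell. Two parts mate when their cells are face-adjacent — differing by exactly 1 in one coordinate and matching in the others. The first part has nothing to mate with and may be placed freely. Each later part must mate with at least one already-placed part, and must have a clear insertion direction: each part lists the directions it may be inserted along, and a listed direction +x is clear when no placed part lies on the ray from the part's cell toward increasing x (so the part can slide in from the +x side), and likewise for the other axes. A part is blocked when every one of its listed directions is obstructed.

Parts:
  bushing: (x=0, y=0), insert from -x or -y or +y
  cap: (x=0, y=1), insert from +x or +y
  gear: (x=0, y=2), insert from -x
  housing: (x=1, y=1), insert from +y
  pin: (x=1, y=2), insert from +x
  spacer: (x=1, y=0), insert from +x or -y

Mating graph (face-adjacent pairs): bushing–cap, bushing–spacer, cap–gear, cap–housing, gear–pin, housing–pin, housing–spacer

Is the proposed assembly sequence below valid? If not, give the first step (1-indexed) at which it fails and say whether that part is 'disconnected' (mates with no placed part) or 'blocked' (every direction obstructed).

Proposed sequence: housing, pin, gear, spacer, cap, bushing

Invalid at step 5 (blocked)

1. housing@(1, 1) [+y clear] — {housing}
2. pin@(1, 2) [+x clear] — {housing, pin}
3. gear@(0, 2) [-x clear] — {gear, housing, pin}
4. spacer@(1, 0) [+x clear] — {gear, housing, pin, spacer}
5. cap@(0, 1) — +x/+y all obstructed ⇒ blocked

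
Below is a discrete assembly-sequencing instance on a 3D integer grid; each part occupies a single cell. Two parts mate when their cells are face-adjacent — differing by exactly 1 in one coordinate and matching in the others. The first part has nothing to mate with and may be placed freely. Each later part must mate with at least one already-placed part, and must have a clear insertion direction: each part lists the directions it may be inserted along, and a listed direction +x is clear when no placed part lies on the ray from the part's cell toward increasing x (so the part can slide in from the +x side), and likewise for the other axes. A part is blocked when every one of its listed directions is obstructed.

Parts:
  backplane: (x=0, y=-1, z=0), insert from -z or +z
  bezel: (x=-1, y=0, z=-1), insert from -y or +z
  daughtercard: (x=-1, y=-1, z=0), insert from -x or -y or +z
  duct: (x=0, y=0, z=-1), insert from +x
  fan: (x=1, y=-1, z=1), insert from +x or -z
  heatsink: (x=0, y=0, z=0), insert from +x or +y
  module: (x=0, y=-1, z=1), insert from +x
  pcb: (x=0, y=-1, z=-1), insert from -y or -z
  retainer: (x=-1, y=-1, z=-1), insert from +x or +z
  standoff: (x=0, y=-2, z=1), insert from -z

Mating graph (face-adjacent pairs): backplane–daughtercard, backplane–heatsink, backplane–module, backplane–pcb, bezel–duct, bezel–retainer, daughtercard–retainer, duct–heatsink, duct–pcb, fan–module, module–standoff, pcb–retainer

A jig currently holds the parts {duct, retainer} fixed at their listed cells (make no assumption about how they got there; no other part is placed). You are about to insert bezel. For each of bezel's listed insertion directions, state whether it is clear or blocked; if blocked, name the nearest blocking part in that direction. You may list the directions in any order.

-y: nearest on ray is retainer@(-1, -1, -1) ⇒ blocked
+z: ray from bezel(-1, 0, -1) has no placed part ⇒ clear

+z: clear; -y: blocked by retainer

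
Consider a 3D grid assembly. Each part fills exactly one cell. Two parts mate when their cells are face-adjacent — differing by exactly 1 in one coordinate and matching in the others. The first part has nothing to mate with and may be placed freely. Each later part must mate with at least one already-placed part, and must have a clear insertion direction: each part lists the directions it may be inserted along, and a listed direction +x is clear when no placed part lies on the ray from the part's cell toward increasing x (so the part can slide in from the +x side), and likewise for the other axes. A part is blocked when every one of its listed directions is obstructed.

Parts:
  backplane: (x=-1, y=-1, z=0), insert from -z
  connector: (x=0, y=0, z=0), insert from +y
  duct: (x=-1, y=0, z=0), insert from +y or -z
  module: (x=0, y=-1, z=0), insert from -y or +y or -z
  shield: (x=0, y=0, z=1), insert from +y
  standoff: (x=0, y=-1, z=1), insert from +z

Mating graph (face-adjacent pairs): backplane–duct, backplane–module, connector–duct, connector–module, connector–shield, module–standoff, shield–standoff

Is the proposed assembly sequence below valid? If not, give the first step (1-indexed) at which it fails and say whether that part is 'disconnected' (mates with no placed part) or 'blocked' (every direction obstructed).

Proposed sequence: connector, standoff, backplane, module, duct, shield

1. connector@(0, 0, 0) [+y clear] — {connector}
2. standoff@(0, -1, 1) — no placed neighbour ⇒ disconnected

Invalid at step 2 (disconnected)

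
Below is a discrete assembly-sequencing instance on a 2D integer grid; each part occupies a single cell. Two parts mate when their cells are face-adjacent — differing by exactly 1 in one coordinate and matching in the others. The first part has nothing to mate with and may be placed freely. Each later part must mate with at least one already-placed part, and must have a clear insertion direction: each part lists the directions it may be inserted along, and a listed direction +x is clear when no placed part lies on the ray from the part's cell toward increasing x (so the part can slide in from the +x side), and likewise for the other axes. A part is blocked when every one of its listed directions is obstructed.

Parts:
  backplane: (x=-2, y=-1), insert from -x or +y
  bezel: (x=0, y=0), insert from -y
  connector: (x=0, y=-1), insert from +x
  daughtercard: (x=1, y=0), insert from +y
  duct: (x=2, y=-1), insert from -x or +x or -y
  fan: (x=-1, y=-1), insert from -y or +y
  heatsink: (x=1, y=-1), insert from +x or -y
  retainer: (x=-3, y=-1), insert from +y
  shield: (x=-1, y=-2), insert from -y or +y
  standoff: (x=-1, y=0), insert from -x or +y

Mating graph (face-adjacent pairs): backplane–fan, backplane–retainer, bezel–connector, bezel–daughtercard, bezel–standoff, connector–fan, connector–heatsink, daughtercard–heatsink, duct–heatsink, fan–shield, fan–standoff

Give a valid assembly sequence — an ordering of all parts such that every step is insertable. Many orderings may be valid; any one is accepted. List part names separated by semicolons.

1. fan@(-1, -1) [-y clear] — {fan}
2. shield@(-1, -2) [-y clear] — {fan, shield}
3. backplane@(-2, -1) [-x clear] — {backplane, fan, shield}
4. retainer@(-3, -1) [+y clear] — {backplane, fan, retainer, shield}
5. standoff@(-1, 0) [-x clear] — {backplane, fan, retainer, shield, standoff}
6. bezel@(0, 0) [-y clear] — {backplane, bezel, fan, retainer, shield, standoff}
7. connector@(0, -1) [+x clear] — {backplane, bezel, connector, fan, retainer, shield, standoff}
8. heatsink@(1, -1) [+x clear] — {backplane, bezel, connector, fan, heatsink, retainer, shield, standoff}
9. daughtercard@(1, 0) [+y clear] — {backplane, bezel, connector, daughtercard, fan, heatsink, retainer, shield, standoff}
10. duct@(2, -1) [+x clear] — {backplane, bezel, connector, daughtercard, duct, fan, heatsink, retainer, shield, standoff}

fan; shield; backplane; retainer; standoff; bezel; connector; heatsink; daughtercard; duct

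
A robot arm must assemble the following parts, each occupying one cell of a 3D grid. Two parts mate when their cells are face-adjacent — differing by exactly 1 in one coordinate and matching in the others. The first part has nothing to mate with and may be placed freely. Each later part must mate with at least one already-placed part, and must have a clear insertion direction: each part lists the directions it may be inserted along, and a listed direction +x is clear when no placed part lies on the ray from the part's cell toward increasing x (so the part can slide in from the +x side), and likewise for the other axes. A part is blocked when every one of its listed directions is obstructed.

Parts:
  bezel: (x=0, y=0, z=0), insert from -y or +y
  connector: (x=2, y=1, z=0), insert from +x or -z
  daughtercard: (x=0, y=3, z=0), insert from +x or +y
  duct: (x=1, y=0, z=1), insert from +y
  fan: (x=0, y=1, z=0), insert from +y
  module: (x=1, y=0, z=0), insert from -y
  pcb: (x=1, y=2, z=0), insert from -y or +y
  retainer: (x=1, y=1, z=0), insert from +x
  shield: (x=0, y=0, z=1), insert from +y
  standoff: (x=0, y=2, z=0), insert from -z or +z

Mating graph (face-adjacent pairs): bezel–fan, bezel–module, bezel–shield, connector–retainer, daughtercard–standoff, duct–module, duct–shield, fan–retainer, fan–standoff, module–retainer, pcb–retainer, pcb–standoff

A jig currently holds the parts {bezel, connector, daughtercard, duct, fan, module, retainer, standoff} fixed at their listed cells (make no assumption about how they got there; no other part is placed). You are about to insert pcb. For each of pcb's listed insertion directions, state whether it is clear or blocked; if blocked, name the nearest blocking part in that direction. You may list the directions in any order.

-y: nearest on ray is retainer@(1, 1, 0) ⇒ blocked
+y: ray from pcb(1, 2, 0) has no placed part ⇒ clear

+y: clear; -y: blocked by retainer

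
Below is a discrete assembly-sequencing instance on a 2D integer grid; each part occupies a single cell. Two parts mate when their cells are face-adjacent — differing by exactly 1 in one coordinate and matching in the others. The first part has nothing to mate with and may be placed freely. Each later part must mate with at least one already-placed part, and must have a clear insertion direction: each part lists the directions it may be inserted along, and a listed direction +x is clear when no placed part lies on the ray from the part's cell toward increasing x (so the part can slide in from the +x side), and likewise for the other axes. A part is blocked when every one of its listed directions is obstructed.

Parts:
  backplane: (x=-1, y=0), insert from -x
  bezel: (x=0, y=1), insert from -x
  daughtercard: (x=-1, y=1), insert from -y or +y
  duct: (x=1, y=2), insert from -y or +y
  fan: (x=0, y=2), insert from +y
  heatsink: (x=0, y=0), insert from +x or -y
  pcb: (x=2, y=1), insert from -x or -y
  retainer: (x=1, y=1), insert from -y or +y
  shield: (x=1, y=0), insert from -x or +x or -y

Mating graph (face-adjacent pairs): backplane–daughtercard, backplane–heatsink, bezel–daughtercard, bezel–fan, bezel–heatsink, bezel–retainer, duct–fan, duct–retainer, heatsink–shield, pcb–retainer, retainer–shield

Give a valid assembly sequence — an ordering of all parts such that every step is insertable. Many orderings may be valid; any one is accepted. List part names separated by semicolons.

1. fan@(0, 2) [+y clear] — {fan}
2. duct@(1, 2) [-y clear] — {duct, fan}
3. retainer@(1, 1) [-y clear] — {duct, fan, retainer}
4. pcb@(2, 1) [-y clear] — {duct, fan, pcb, retainer}
5. shield@(1, 0) [-x clear] — {duct, fan, pcb, retainer, shield}
6. heatsink@(0, 0) [-y clear] — {duct, fan, heatsink, pcb, retainer, shield}
7. backplane@(-1, 0) [-x clear] — {backplane, duct, fan, heatsink, pcb, retainer, shield}
8. bezel@(0, 1) [-x clear] — {backplane, bezel, duct, fan, heatsink, pcb, retainer, shield}
9. daughtercard@(-1, 1) [+y clear] — {backplane, bezel, daughtercard, duct, fan, heatsink, pcb, retainer, shield}

fan; duct; retainer; pcb; shield; heatsink; backplane; bezel; daughtercard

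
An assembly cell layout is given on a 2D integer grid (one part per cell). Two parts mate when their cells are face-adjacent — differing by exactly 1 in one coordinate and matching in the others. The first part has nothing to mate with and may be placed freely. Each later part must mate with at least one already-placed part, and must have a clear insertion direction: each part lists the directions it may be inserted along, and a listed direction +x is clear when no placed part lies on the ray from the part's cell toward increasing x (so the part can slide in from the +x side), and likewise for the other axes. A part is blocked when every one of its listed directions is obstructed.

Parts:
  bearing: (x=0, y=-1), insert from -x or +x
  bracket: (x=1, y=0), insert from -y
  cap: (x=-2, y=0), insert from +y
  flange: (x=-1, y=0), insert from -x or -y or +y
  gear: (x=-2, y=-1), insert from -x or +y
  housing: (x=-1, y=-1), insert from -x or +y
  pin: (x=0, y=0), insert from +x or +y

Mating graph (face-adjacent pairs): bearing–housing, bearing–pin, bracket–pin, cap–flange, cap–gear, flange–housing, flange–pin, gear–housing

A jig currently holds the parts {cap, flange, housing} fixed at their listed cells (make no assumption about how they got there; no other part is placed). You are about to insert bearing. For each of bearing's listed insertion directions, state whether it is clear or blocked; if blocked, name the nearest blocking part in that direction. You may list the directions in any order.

+x: clear; -x: blocked by housing

-x: nearest on ray is housing@(-1, -1) ⇒ blocked
+x: ray from bearing(0, -1) has no placed part ⇒ clear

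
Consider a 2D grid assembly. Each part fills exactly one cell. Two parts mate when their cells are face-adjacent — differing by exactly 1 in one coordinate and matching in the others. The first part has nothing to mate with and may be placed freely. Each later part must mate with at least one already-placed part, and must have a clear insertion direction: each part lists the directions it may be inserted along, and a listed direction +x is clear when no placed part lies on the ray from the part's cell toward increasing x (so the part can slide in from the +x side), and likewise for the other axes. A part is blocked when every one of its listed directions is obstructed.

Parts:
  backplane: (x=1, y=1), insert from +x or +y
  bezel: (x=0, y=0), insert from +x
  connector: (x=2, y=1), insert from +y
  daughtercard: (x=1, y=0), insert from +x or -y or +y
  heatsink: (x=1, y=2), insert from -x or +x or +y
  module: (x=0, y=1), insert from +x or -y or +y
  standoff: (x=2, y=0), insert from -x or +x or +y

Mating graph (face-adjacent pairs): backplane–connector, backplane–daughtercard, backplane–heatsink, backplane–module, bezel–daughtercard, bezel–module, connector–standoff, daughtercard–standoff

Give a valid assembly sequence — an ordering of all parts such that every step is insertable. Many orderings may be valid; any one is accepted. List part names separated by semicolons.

1. module@(0, 1) [+x clear] — {module}
2. backplane@(1, 1) [+x clear] — {backplane, module}
3. heatsink@(1, 2) [-x clear] — {backplane, heatsink, module}
4. connector@(2, 1) [+y clear] — {backplane, connector, heatsink, module}
5. bezel@(0, 0) [+x clear] — {backplane, bezel, connector, heatsink, module}
6. daughtercard@(1, 0) [+x clear] — {backplane, bezel, connector, daughtercard, heatsink, module}
7. standoff@(2, 0) [+x clear] — {backplane, bezel, connector, daughtercard, heatsink, module, standoff}

module; backplane; heatsink; connector; bezel; daughtercard; standoff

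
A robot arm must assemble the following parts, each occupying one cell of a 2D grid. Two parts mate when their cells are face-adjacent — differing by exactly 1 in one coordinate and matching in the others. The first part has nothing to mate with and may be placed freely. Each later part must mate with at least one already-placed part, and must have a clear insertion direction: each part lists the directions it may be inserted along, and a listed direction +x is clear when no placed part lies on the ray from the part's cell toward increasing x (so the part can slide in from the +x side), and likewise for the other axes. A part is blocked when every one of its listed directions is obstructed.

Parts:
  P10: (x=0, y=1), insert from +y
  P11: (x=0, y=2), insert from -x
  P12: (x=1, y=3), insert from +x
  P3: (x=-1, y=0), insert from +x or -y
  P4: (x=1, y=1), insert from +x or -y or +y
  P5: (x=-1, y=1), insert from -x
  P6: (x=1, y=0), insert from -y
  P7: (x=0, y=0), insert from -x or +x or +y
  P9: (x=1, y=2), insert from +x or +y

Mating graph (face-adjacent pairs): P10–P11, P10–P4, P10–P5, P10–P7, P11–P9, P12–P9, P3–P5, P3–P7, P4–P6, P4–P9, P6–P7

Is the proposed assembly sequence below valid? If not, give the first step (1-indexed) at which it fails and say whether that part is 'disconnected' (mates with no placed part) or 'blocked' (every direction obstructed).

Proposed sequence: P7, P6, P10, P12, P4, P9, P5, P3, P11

1. P7@(0, 0) [-x clear] — {P7}
2. P6@(1, 0) [-y clear] — {P6, P7}
3. P10@(0, 1) [+y clear] — {P10, P6, P7}
4. P12@(1, 3) — no placed neighbour ⇒ disconnected

Invalid at step 4 (disconnected)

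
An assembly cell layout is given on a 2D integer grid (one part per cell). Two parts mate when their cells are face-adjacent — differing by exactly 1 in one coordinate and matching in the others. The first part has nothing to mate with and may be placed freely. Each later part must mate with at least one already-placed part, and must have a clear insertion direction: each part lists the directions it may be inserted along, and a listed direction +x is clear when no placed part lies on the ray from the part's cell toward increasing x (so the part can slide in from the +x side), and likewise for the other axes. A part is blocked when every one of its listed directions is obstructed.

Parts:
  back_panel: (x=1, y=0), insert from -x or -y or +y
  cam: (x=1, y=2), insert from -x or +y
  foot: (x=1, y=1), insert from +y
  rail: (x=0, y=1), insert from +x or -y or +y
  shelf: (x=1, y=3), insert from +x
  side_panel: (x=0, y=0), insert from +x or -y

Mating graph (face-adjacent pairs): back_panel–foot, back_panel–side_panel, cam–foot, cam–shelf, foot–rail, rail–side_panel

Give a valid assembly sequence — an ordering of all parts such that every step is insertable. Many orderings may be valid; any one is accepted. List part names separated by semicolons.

1. back_panel@(1, 0) [-x clear] — {back_panel}
2. foot@(1, 1) [+y clear] — {back_panel, foot}
3. cam@(1, 2) [-x clear] — {back_panel, cam, foot}
4. shelf@(1, 3) [+x clear] — {back_panel, cam, foot, shelf}
5. side_panel@(0, 0) [-y clear] — {back_panel, cam, foot, shelf, side_panel}
6. rail@(0, 1) [+y clear] — {back_panel, cam, foot, rail, shelf, side_panel}

back_panel; foot; cam; shelf; side_panel; rail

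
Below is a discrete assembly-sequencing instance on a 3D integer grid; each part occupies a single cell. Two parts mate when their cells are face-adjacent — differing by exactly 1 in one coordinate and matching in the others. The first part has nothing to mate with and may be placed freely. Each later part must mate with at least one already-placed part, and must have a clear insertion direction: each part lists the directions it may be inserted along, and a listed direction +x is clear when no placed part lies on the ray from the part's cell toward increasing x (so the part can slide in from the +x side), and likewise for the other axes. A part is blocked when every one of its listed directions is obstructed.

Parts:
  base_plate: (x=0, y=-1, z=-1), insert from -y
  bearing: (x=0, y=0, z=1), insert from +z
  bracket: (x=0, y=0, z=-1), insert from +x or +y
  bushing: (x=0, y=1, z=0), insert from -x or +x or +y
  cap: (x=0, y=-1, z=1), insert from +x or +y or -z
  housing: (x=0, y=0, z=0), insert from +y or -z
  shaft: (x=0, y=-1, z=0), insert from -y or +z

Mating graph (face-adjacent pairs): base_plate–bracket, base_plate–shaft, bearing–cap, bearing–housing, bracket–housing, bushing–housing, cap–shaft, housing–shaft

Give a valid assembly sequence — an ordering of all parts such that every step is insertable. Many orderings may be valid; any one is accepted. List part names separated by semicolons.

cap; bearing; shaft; base_plate; bracket; housing; bushing

1. cap@(0, -1, 1) [+x clear] — {cap}
2. bearing@(0, 0, 1) [+z clear] — {bearing, cap}
3. shaft@(0, -1, 0) [-y clear] — {bearing, cap, shaft}
4. base_plate@(0, -1, -1) [-y clear] — {base_plate, bearing, cap, shaft}
5. bracket@(0, 0, -1) [+x clear] — {base_plate, bearing, bracket, cap, shaft}
6. housing@(0, 0, 0) [+y clear] — {base_plate, bearing, bracket, cap, housing, shaft}
7. bushing@(0, 1, 0) [-x clear] — {base_plate, bearing, bracket, bushing, cap, housing, shaft}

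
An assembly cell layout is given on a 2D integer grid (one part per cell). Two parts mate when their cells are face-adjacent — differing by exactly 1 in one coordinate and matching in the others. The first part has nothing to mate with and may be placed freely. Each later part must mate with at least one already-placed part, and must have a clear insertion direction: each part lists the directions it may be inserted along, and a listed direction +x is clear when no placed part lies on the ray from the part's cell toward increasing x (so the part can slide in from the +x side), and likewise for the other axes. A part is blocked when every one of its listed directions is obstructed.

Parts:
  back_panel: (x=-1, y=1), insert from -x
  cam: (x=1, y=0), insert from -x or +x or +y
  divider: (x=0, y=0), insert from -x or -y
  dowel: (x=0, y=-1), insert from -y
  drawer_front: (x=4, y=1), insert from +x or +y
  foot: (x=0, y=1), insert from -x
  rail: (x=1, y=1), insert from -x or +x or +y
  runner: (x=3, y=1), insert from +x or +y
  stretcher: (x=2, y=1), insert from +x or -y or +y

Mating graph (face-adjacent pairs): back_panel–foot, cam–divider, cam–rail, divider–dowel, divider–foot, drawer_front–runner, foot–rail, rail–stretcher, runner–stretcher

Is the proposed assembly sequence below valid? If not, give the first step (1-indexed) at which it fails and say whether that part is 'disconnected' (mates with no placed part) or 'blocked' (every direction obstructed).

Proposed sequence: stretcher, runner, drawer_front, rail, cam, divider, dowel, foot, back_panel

Valid

1. stretcher@(2, 1) [+x clear] — {stretcher}
2. runner@(3, 1) [+x clear] — {runner, stretcher}
3. drawer_front@(4, 1) [+x clear] — {drawer_front, runner, stretcher}
4. rail@(1, 1) [-x clear] — {drawer_front, rail, runner, stretcher}
5. cam@(1, 0) [-x clear] — {cam, drawer_front, rail, runner, stretcher}
6. divider@(0, 0) [-x clear] — {cam, divider, drawer_front, rail, runner, stretcher}
7. dowel@(0, -1) [-y clear] — {cam, divider, dowel, drawer_front, rail, runner, stretcher}
8. foot@(0, 1) [-x clear] — {cam, divider, dowel, drawer_front, foot, rail, runner, stretcher}
9. back_panel@(-1, 1) [-x clear] — {back_panel, cam, divider, dowel, drawer_front, foot, rail, runner, stretcher}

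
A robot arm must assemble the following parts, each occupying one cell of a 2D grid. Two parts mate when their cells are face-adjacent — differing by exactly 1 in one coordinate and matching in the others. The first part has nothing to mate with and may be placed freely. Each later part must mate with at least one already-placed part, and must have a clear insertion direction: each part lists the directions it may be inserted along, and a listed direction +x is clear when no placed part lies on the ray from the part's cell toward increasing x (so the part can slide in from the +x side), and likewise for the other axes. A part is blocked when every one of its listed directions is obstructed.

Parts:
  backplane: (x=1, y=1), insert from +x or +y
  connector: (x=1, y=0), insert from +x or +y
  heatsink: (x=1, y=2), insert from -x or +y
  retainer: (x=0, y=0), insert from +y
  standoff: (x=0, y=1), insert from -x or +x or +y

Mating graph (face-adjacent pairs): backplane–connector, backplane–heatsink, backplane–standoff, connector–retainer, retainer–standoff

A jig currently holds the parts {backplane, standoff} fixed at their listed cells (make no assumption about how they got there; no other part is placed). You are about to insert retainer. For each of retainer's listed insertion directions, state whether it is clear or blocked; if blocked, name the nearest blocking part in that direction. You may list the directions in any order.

+y: nearest on ray is standoff@(0, 1) ⇒ blocked

+y: blocked by standoff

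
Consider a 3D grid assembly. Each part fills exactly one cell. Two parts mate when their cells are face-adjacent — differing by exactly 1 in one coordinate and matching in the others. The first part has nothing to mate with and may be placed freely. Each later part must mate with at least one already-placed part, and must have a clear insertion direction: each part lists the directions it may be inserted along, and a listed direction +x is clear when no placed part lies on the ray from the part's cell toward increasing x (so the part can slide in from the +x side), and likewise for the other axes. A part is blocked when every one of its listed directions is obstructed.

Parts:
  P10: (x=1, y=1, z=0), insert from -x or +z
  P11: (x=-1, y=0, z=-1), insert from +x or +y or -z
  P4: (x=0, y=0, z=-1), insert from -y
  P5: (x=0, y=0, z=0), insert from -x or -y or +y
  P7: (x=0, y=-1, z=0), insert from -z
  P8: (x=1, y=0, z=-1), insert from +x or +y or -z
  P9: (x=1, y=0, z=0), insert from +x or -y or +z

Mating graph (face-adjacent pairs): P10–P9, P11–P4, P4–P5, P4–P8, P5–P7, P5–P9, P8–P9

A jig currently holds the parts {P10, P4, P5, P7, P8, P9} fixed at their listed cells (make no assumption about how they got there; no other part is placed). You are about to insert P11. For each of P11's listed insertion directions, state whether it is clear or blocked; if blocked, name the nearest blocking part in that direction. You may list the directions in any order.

+x: nearest on ray is P4@(0, 0, -1) ⇒ blocked
+y: ray from P11(-1, 0, -1) has no placed part ⇒ clear
-z: ray from P11(-1, 0, -1) has no placed part ⇒ clear

+x: blocked by P4; +y: clear; -z: clear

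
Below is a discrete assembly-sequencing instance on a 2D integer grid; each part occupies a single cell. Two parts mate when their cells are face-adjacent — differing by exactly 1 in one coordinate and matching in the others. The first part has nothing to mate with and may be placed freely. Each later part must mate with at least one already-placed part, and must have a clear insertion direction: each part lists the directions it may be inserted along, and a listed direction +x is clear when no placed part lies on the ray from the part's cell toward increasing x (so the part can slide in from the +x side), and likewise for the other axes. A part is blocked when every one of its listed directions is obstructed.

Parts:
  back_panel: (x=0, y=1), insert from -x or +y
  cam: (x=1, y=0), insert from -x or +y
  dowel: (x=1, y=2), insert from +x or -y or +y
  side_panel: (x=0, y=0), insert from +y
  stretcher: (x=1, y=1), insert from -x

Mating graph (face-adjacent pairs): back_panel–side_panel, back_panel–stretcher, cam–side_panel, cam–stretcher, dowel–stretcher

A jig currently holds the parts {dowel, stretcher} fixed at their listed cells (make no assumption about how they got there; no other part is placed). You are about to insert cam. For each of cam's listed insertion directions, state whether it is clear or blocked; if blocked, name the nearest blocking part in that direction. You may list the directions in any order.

+y: blocked by stretcher; -x: clear

-x: ray from cam(1, 0) has no placed part ⇒ clear
+y: nearest on ray is stretcher@(1, 1) ⇒ blocked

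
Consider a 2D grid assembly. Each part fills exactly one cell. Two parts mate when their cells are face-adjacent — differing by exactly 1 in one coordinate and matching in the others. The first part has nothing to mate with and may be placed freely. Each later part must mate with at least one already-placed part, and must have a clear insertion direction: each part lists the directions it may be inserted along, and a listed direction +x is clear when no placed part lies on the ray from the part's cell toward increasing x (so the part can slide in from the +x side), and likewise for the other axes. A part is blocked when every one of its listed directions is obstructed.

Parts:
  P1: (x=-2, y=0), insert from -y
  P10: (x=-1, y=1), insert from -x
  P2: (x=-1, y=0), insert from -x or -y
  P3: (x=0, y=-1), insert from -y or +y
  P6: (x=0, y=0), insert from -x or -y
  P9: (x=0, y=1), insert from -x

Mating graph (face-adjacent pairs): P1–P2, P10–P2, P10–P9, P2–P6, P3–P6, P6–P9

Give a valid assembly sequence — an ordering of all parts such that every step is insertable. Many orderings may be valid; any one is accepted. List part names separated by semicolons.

P2; P6; P3; P9; P10; P1

1. P2@(-1, 0) [-x clear] — {P2}
2. P6@(0, 0) [-y clear] — {P2, P6}
3. P3@(0, -1) [-y clear] — {P2, P3, P6}
4. P9@(0, 1) [-x clear] — {P2, P3, P6, P9}
5. P10@(-1, 1) [-x clear] — {P10, P2, P3, P6, P9}
6. P1@(-2, 0) [-y clear] — {P1, P10, P2, P3, P6, P9}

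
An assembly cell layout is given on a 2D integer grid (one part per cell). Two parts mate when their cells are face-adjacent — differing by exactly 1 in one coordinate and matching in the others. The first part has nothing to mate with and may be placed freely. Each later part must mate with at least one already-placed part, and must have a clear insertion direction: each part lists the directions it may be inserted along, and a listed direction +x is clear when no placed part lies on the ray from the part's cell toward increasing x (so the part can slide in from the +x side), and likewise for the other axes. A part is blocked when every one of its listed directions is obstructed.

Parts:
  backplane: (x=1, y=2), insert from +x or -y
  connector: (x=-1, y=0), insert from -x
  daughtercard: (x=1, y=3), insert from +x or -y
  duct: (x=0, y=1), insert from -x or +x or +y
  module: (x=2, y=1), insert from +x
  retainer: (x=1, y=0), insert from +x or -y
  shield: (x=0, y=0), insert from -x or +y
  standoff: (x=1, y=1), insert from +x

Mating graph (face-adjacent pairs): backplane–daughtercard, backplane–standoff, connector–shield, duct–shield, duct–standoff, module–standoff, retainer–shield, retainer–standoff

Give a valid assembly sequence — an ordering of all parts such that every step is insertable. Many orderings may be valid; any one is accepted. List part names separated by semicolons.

standoff; module; retainer; backplane; duct; shield; connector; daughtercard

1. standoff@(1, 1) [+x clear] — {standoff}
2. module@(2, 1) [+x clear] — {module, standoff}
3. retainer@(1, 0) [+x clear] — {module, retainer, standoff}
4. backplane@(1, 2) [+x clear] — {backplane, module, retainer, standoff}
5. duct@(0, 1) [-x clear] — {backplane, duct, module, retainer, standoff}
6. shield@(0, 0) [-x clear] — {backplane, duct, module, retainer, shield, standoff}
7. connector@(-1, 0) [-x clear] — {backplane, connector, duct, module, retainer, shield, standoff}
8. daughtercard@(1, 3) [+x clear] — {backplane, connector, daughtercard, duct, module, retainer, shield, standoff}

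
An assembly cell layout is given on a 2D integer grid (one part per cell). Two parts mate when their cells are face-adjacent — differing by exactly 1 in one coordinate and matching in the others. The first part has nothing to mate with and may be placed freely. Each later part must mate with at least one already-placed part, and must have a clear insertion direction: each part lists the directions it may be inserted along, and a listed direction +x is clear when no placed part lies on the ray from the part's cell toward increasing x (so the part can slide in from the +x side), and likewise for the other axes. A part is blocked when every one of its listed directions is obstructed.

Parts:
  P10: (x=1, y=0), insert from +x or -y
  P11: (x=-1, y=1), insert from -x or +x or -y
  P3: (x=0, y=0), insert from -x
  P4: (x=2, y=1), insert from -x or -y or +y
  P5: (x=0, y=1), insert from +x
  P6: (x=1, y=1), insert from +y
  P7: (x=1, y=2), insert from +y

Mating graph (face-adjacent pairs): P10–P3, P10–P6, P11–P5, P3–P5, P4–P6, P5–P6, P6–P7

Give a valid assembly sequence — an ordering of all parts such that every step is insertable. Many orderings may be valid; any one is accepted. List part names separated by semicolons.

P5; P6; P3; P7; P11; P4; P10

1. P5@(0, 1) [+x clear] — {P5}
2. P6@(1, 1) [+y clear] — {P5, P6}
3. P3@(0, 0) [-x clear] — {P3, P5, P6}
4. P7@(1, 2) [+y clear] — {P3, P5, P6, P7}
5. P11@(-1, 1) [-x clear] — {P11, P3, P5, P6, P7}
6. P4@(2, 1) [-y clear] — {P11, P3, P4, P5, P6, P7}
7. P10@(1, 0) [+x clear] — {P10, P11, P3, P4, P5, P6, P7}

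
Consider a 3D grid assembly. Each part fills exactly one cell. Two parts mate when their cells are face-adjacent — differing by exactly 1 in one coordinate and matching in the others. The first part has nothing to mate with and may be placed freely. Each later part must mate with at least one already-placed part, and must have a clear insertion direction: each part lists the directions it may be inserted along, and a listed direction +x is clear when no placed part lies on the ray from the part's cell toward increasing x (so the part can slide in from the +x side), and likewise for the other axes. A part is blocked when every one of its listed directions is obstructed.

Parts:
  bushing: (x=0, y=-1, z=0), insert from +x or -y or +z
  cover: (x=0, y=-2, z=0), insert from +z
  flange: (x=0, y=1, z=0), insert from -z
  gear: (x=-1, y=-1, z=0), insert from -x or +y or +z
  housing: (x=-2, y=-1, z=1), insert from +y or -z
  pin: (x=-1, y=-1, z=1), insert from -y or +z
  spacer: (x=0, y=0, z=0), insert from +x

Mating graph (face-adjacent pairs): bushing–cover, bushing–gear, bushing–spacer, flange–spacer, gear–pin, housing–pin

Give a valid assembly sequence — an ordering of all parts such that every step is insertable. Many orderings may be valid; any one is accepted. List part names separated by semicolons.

spacer; flange; bushing; gear; pin; housing; cover

1. spacer@(0, 0, 0) [+x clear] — {spacer}
2. flange@(0, 1, 0) [-z clear] — {flange, spacer}
3. bushing@(0, -1, 0) [+x clear] — {bushing, flange, spacer}
4. gear@(-1, -1, 0) [-x clear] — {bushing, flange, gear, spacer}
5. pin@(-1, -1, 1) [-y clear] — {bushing, flange, gear, pin, spacer}
6. housing@(-2, -1, 1) [+y clear] — {bushing, flange, gear, housing, pin, spacer}
7. cover@(0, -2, 0) [+z clear] — {bushing, cover, flange, gear, housing, pin, spacer}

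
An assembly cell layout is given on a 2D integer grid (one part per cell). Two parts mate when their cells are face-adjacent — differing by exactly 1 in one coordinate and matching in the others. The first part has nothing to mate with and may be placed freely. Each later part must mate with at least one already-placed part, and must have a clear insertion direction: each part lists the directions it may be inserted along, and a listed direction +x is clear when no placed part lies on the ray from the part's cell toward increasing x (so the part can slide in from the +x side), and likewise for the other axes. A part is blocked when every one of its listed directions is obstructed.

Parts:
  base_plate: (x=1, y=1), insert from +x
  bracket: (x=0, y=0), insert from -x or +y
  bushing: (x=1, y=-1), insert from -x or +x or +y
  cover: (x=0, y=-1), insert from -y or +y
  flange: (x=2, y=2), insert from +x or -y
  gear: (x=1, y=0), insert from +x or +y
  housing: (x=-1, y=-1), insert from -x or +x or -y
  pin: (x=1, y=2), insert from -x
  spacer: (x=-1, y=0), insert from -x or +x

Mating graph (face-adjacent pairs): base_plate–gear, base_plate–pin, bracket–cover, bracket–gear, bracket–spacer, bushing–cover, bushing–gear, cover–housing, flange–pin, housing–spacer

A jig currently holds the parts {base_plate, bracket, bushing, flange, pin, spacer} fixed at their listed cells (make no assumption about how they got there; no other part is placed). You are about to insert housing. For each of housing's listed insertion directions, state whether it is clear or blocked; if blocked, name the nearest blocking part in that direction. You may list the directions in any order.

+x: blocked by bushing; -x: clear; -y: clear

-x: ray from housing(-1, -1) has no placed part ⇒ clear
+x: nearest on ray is bushing@(1, -1) ⇒ blocked
-y: ray from housing(-1, -1) has no placed part ⇒ clear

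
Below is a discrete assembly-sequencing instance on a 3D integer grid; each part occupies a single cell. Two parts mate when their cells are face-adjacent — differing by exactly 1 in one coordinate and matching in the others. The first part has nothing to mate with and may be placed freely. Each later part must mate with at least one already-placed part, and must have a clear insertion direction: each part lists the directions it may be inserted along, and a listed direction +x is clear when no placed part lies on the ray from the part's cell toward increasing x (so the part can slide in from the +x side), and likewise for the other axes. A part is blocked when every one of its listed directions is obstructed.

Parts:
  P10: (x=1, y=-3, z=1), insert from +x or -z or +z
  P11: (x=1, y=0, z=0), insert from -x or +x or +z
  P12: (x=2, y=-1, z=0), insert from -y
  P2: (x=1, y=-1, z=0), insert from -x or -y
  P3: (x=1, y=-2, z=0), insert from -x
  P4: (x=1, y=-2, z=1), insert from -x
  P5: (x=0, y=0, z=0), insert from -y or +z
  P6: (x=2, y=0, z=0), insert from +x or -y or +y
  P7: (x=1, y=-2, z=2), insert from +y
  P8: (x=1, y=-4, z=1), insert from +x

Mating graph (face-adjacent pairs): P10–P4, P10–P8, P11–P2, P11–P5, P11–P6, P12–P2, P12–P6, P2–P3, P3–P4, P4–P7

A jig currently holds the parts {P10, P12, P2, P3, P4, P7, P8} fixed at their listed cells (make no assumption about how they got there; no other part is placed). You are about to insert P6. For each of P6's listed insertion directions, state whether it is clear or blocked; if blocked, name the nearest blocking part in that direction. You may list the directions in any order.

+x: clear; +y: clear; -y: blocked by P12

+x: ray from P6(2, 0, 0) has no placed part ⇒ clear
-y: nearest on ray is P12@(2, -1, 0) ⇒ blocked
+y: ray from P6(2, 0, 0) has no placed part ⇒ clear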